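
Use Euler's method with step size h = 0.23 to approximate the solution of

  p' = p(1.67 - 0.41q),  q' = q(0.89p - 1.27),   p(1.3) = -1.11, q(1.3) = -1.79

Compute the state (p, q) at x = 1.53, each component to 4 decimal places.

-1.7237, -0.8604

Euler on (p,q): p_{n+1} = p_n + h·p', q_{n+1} = q_n + h·q'.
1.300000: (-1.110000, -1.790000); f=(-2.668329, 4.041641) → (-1.723716, -0.860423)
(p(1.53), q(1.53)) ≈ (-1.7237, -0.8604)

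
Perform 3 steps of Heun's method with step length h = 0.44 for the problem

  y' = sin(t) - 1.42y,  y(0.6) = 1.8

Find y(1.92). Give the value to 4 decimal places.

Heun: k1 = f(t_n, y_n); k2 = f(t_n + h, y_n + h·k1); y_{n+1} = y_n + (h/2)·(k1 + k2).
t=0.600000, y=1.800000:
  k1 = f(0.600000, 1.800000) = -1.991358
  k2 = f(1.040000, 0.923803) = -0.449396
  y ← 1.800000 + (0.44/2)·(-1.991358 + (-0.449396)) = 1.263034
t=1.040000, y=1.263034:
  k1 = f(1.040000, 1.263034) = -0.931104
  k2 = f(1.480000, 0.853348) = -0.215874
  y ← 1.263034 + (0.44/2)·(-0.931104 + (-0.215874)) = 1.010699
t=1.480000, y=1.010699:
  k1 = f(1.480000, 1.010699) = -0.439312
  k2 = f(1.920000, 0.817402) = -0.221065
  y ← 1.010699 + (0.44/2)·(-0.439312 + (-0.221065)) = 0.865416
y(1.92) ≈ 0.8654

0.8654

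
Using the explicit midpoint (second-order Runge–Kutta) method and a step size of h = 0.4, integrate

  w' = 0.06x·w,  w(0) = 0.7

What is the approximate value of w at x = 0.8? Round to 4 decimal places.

Midpoint: k1 = f(x_n, w_n); k2 = f(x_n + h/2, w_n + (h/2)·k1); w_{n+1} = w_n + h·k2.
x=0.000000, w=0.700000:
  k1 = f(0.000000, 0.700000) = 0.000000
  k2 = f(0.200000, 0.700000) = 0.008400
  w ← 0.700000 + 0.4·0.008400 = 0.703360
x=0.400000, w=0.703360:
  k1 = f(0.400000, 0.703360) = 0.016881
  k2 = f(0.600000, 0.706736) = 0.025443
  w ← 0.703360 + 0.4·0.025443 = 0.713537
w(0.8) ≈ 0.7135

0.7135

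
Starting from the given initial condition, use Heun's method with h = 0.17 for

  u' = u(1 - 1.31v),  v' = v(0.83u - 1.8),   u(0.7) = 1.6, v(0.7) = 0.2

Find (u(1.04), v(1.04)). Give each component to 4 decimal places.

2.0667, 0.1811

Heun on (u,v): k1 = f(t_n, state_n); k2 = f(t_n + h, state_n + h·k1); state_{n+1} = state_n + (h/2)·(k1 + k2).
0.700000: (1.600000, 0.200000)
  k1 = (1.180800, -0.094400)
  predictor → (1.800736, 0.183952)
  k2 = (1.366800, -0.056177)
  → (1.816546, 0.187201)
0.870000: (1.816546, 0.187201)
  k1 = (1.371068, -0.054713)
  predictor → (2.049628, 0.177900)
  k2 = (1.571964, -0.017578)
  → (2.066704, 0.181056)
(u(1.04), v(1.04)) ≈ (2.0667, 0.1811)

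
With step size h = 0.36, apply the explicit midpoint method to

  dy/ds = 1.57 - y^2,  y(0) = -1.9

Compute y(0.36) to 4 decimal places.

Midpoint: k1 = f(s_n, y_n); k2 = f(s_n + h/2, y_n + (h/2)·k1); y_{n+1} = y_n + h·k2.
s=0.000000, y=-1.900000:
  k1 = f(0.000000, -1.900000) = -2.040000
  k2 = f(0.180000, -2.267200) = -3.570196
  y ← -1.900000 + 0.36·(-3.570196) = -3.185271
y(0.36) ≈ -3.1853

-3.1853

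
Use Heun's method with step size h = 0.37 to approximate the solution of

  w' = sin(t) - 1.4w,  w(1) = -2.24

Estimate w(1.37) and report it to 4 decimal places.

Heun: k1 = f(t_n, w_n); k2 = f(t_n + h, w_n + h·k1); w_{n+1} = w_n + (h/2)·(k1 + k2).
t=1.000000, w=-2.240000:
  k1 = f(1.000000, -2.240000) = 3.977471
  k2 = f(1.370000, -0.768336) = 2.055578
  w ← -2.240000 + (0.37/2)·(3.977471 + 2.055578) = -1.123886
w(1.37) ≈ -1.1239

-1.1239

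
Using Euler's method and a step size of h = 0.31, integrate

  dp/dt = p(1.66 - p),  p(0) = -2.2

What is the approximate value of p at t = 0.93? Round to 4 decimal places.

-87.7584

Euler: p_{n+1} = p_n + h·f(t_n, p_n).
t=0.000000, p=-2.200000: f=-8.492000 → p ← -2.200000 + 0.31·(-8.492000) = -4.832520
t=0.310000, p=-4.832520: f=-31.375233 → p ← -4.832520 + 0.31·(-31.375233) = -14.558842
t=0.620000, p=-14.558842: f=-236.127563 → p ← -14.558842 + 0.31·(-236.127563) = -87.758387
p(0.93) ≈ -87.7584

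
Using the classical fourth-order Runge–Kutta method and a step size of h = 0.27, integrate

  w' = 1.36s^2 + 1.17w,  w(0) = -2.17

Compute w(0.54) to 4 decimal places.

-3.9973

RK4: k1 = f(s_n, w_n); k2 = f(s_n + h/2, w_n + (h/2)·k1); k3 = f(s_n + h/2, w_n + (h/2)·k2); k4 = f(s_n + h, w_n + h·k3); w_{n+1} = w_n + (h/6)·(k1 + 2k2 + 2k3 + k4).
s=0.000000, w=-2.170000:
  k1 = f(0.000000, -2.170000) = -2.538900
  k2 = f(0.135000, -2.512751) = -2.915133
  k3 = f(0.135000, -2.563543) = -2.974559
  k4 = f(0.270000, -2.973131) = -3.379419
  w ← -2.170000 + (0.27/6)·(k1 + 2k2 + 2k3 + k4) = -2.966397
s=0.270000, w=-2.966397:
  k1 = f(0.270000, -2.966397) = -3.371540
  k2 = f(0.405000, -3.421555) = -3.780145
  k3 = f(0.405000, -3.476716) = -3.844684
  k4 = f(0.540000, -4.004461) = -4.288644
  w ← -2.966397 + (0.27/6)·(k1 + 2k2 + 2k3 + k4) = -3.997340
w(0.54) ≈ -3.9973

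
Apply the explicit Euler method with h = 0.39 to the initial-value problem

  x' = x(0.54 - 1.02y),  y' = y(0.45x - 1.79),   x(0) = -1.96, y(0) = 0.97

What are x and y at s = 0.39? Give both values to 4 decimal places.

-1.6165, -0.0408

Euler on (x,y): x_{n+1} = x_n + h·x', y_{n+1} = y_n + h·y'.
0.000000: (-1.960000, 0.970000); f=(0.880824, -2.591840) → (-1.616479, -0.040818)
(x(0.39), y(0.39)) ≈ (-1.6165, -0.0408)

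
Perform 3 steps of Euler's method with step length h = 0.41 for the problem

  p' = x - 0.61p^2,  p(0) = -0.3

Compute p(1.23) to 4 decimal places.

Euler: p_{n+1} = p_n + h·f(x_n, p_n).
x=0.000000, p=-0.300000: f=-0.054900 → p ← -0.300000 + 0.41·(-0.054900) = -0.322509
x=0.410000, p=-0.322509: f=0.346553 → p ← -0.322509 + 0.41·0.346553 = -0.180422
x=0.820000, p=-0.180422: f=0.800143 → p ← -0.180422 + 0.41·0.800143 = 0.147636
p(1.23) ≈ 0.1476

0.1476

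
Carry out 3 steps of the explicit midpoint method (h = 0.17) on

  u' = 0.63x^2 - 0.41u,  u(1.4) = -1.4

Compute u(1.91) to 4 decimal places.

Midpoint: k1 = f(x_n, u_n); k2 = f(x_n + h/2, u_n + (h/2)·k1); u_{n+1} = u_n + h·k2.
x=1.400000, u=-1.400000:
  k1 = f(1.400000, -1.400000) = 1.808800
  k2 = f(1.485000, -1.246252) = 1.900255
  u ← -1.400000 + 0.17·1.900255 = -1.076957
x=1.570000, u=-1.076957:
  k1 = f(1.570000, -1.076957) = 1.994439
  k2 = f(1.655000, -0.907429) = 2.097632
  u ← -1.076957 + 0.17·2.097632 = -0.720359
x=1.740000, u=-0.720359:
  k1 = f(1.740000, -0.720359) = 2.202735
  k2 = f(1.825000, -0.533127) = 2.316876
  u ← -0.720359 + 0.17·2.316876 = -0.326490
u(1.91) ≈ -0.3265

-0.3265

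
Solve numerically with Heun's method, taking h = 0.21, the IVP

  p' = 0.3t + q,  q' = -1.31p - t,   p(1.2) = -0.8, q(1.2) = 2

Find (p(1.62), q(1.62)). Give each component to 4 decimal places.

Heun on (p,q): k1 = f(t_n, state_n); k2 = f(t_n + h, state_n + h·k1); state_{n+1} = state_n + (h/2)·(k1 + k2).
1.200000: (-0.800000, 2.000000)
  k1 = (2.360000, -0.152000)
  predictor → (-0.304400, 1.968080)
  k2 = (2.391080, -1.011236)
  → (-0.301137, 1.877860)
1.410000: (-0.301137, 1.877860)
  k1 = (2.300860, -1.015511)
  predictor → (0.182044, 1.664603)
  k2 = (2.150603, -1.858478)
  → (0.166267, 1.576091)
(p(1.62), q(1.62)) ≈ (0.1663, 1.5761)

0.1663, 1.5761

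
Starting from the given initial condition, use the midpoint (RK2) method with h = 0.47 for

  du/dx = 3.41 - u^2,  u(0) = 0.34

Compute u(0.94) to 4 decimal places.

1.5611

Midpoint: k1 = f(x_n, u_n); k2 = f(x_n + h/2, u_n + (h/2)·k1); u_{n+1} = u_n + h·k2.
x=0.000000, u=0.340000:
  k1 = f(0.000000, 0.340000) = 3.294400
  k2 = f(0.235000, 1.114184) = 2.168594
  u ← 0.340000 + 0.47·2.168594 = 1.359239
x=0.470000, u=1.359239:
  k1 = f(0.470000, 1.359239) = 1.562469
  k2 = f(0.705000, 1.726419) = 0.429476
  u ← 1.359239 + 0.47·0.429476 = 1.561093
u(0.94) ≈ 1.5611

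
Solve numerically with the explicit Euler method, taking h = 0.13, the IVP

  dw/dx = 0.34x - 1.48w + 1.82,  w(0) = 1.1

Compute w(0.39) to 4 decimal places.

Euler: w_{n+1} = w_n + h·f(x_n, w_n).
x=0.000000, w=1.100000: f=0.192000 → w ← 1.100000 + 0.13·0.192000 = 1.124960
x=0.130000, w=1.124960: f=0.199259 → w ← 1.124960 + 0.13·0.199259 = 1.150864
x=0.260000, w=1.150864: f=0.205122 → w ← 1.150864 + 0.13·0.205122 = 1.177530
w(0.39) ≈ 1.1775

1.1775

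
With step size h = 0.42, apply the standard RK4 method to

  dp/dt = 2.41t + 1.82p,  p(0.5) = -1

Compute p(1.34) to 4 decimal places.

RK4: k1 = f(t_n, p_n); k2 = f(t_n + h/2, p_n + (h/2)·k1); k3 = f(t_n + h/2, p_n + (h/2)·k2); k4 = f(t_n + h, p_n + h·k3); p_{n+1} = p_n + (h/6)·(k1 + 2k2 + 2k3 + k4).
t=0.500000, p=-1.000000:
  k1 = f(0.500000, -1.000000) = -0.615000
  k2 = f(0.710000, -1.129150) = -0.343953
  k3 = f(0.710000, -1.072230) = -0.240359
  k4 = f(0.920000, -1.100951) = 0.213470
  p ← -1.000000 + (0.42/6)·(k1 + 2k2 + 2k3 + k4) = -1.109911
t=0.920000, p=-1.109911:
  k1 = f(0.920000, -1.109911) = 0.197162
  k2 = f(1.130000, -1.068507) = 0.778618
  k3 = f(1.130000, -0.946401) = 1.000850
  k4 = f(1.340000, -0.689554) = 1.974412
  p ← -1.109911 + (0.42/6)·(k1 + 2k2 + 2k3 + k4) = -0.708775
p(1.34) ≈ -0.7088

-0.7088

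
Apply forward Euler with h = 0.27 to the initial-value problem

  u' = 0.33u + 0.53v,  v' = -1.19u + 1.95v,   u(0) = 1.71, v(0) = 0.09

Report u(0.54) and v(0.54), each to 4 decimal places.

Euler on (u,v): u_{n+1} = u_n + h·u', v_{n+1} = v_n + h·v'.
0.000000: (1.710000, 0.090000); f=(0.612000, -1.859400) → (1.875240, -0.412038)
0.270000: (1.875240, -0.412038); f=(0.400449, -3.035010) → (1.983361, -1.231491)
(u(0.54), v(0.54)) ≈ (1.9834, -1.2315)

1.9834, -1.2315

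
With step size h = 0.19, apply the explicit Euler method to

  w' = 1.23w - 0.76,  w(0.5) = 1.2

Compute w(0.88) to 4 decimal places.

1.5039

Euler: w_{n+1} = w_n + h·f(x_n, w_n).
x=0.500000, w=1.200000: f=0.716000 → w ← 1.200000 + 0.19·0.716000 = 1.336040
x=0.690000, w=1.336040: f=0.883329 → w ← 1.336040 + 0.19·0.883329 = 1.503873
w(0.88) ≈ 1.5039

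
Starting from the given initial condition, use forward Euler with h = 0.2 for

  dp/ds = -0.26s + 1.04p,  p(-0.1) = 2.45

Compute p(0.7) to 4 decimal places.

5.1739

Euler: p_{n+1} = p_n + h·f(s_n, p_n).
s=-0.100000, p=2.450000: f=2.574000 → p ← 2.450000 + 0.2·2.574000 = 2.964800
s=0.100000, p=2.964800: f=3.057392 → p ← 2.964800 + 0.2·3.057392 = 3.576278
s=0.300000, p=3.576278: f=3.641330 → p ← 3.576278 + 0.2·3.641330 = 4.304544
s=0.500000, p=4.304544: f=4.346726 → p ← 4.304544 + 0.2·4.346726 = 5.173890
p(0.7) ≈ 5.1739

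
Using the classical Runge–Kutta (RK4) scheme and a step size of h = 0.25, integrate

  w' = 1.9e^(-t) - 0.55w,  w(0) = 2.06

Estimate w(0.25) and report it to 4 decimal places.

2.1869

RK4: k1 = f(t_n, w_n); k2 = f(t_n + h/2, w_n + (h/2)·k1); k3 = f(t_n + h/2, w_n + (h/2)·k2); k4 = f(t_n + h, w_n + h·k3); w_{n+1} = w_n + (h/6)·(k1 + 2k2 + 2k3 + k4).
t=0.000000, w=2.060000:
  k1 = f(0.000000, 2.060000) = 0.767000
  k2 = f(0.125000, 2.155875) = 0.491013
  k3 = f(0.125000, 2.121377) = 0.509987
  k4 = f(0.250000, 2.187497) = 0.276598
  w ← 2.060000 + (0.25/6)·(k1 + 2k2 + 2k3 + k4) = 2.186900
w(0.25) ≈ 2.1869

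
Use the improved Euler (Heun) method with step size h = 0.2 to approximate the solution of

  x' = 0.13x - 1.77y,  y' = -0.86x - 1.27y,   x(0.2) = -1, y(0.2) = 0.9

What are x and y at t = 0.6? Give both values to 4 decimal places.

Heun on (x,y): k1 = f(t_n, state_n); k2 = f(t_n + h, state_n + h·k1); state_{n+1} = state_n + (h/2)·(k1 + k2).
0.200000: (-1.000000, 0.900000)
  k1 = (-1.723000, -0.283000)
  predictor → (-1.344600, 0.843400)
  k2 = (-1.667616, 0.085238)
  → (-1.339062, 0.880224)
0.400000: (-1.339062, 0.880224)
  k1 = (-1.732074, 0.033709)
  predictor → (-1.685476, 0.886966)
  k2 = (-1.789041, 0.323063)
  → (-1.691173, 0.915901)
(x(0.6), y(0.6)) ≈ (-1.6912, 0.9159)

-1.6912, 0.9159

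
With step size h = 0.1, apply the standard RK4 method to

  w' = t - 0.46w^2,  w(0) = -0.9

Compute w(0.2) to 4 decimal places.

-0.9600

RK4: k1 = f(t_n, w_n); k2 = f(t_n + h/2, w_n + (h/2)·k1); k3 = f(t_n + h/2, w_n + (h/2)·k2); k4 = f(t_n + h, w_n + h·k3); w_{n+1} = w_n + (h/6)·(k1 + 2k2 + 2k3 + k4).
t=0.000000, w=-0.900000:
  k1 = f(0.000000, -0.900000) = -0.372600
  k2 = f(0.050000, -0.918630) = -0.338185
  k3 = f(0.050000, -0.916909) = -0.336732
  k4 = f(0.100000, -0.933673) = -0.301003
  w ← -0.900000 + (0.1/6)·(k1 + 2k2 + 2k3 + k4) = -0.933724
t=0.100000, w=-0.933724:
  k1 = f(0.100000, -0.933724) = -0.301047
  k2 = f(0.150000, -0.948776) = -0.264081
  k3 = f(0.150000, -0.946928) = -0.262469
  k4 = f(0.200000, -0.959971) = -0.223910
  w ← -0.933724 + (0.1/6)·(k1 + 2k2 + 2k3 + k4) = -0.960025
w(0.2) ≈ -0.9600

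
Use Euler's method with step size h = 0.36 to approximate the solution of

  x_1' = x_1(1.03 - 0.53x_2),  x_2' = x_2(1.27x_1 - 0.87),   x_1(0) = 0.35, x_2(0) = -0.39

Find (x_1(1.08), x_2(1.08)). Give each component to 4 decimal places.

Euler on (x_1,x_2): x_1_{n+1} = x_1_n + h·x_1', x_2_{n+1} = x_2_n + h·x_2'.
0.000000: (0.350000, -0.390000); f=(0.432845, 0.165945) → (0.505824, -0.330260)
0.360000: (0.505824, -0.330260); f=(0.609537, 0.075168) → (0.725258, -0.303199)
0.720000: (0.725258, -0.303199); f=(0.863561, -0.015487) → (1.036140, -0.308774)
(x_1(1.08), x_2(1.08)) ≈ (1.0361, -0.3088)

1.0361, -0.3088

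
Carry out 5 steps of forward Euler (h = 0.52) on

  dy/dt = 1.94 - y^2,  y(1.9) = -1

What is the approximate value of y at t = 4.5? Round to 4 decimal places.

1.3759

Euler: y_{n+1} = y_n + h·f(t_n, y_n).
t=1.900000, y=-1.000000: f=0.940000 → y ← -1.000000 + 0.52·0.940000 = -0.511200
t=2.420000, y=-0.511200: f=1.678675 → y ← -0.511200 + 0.52·1.678675 = 0.361711
t=2.940000, y=0.361711: f=1.809165 → y ← 0.361711 + 0.52·1.809165 = 1.302477
t=3.460000, y=1.302477: f=0.243554 → y ← 1.302477 + 0.52·0.243554 = 1.429125
t=3.980000, y=1.429125: f=-0.102398 → y ← 1.429125 + 0.52·(-0.102398) = 1.375878
y(4.5) ≈ 1.3759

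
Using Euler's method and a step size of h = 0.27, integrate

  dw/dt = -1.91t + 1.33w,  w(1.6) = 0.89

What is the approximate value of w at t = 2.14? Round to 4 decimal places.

-0.4418

Euler: w_{n+1} = w_n + h·f(t_n, w_n).
t=1.600000, w=0.890000: f=-1.872300 → w ← 0.890000 + 0.27·(-1.872300) = 0.384479
t=1.870000, w=0.384479: f=-3.060343 → w ← 0.384479 + 0.27·(-3.060343) = -0.441814
w(2.14) ≈ -0.4418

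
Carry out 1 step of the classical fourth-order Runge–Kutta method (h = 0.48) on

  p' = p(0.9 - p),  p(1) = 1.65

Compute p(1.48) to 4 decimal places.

RK4: k1 = f(x_n, p_n); k2 = f(x_n + h/2, p_n + (h/2)·k1); k3 = f(x_n + h/2, p_n + (h/2)·k2); k4 = f(x_n + h, p_n + h·k3); p_{n+1} = p_n + (h/6)·(k1 + 2k2 + 2k3 + k4).
x=1.000000, p=1.650000:
  k1 = f(1.000000, 1.650000) = -1.237500
  k2 = f(1.240000, 1.353000) = -0.612909
  k3 = f(1.240000, 1.502902) = -0.906102
  k4 = f(1.480000, 1.215071) = -0.382833
  p ← 1.650000 + (0.48/6)·(k1 + 2k2 + 2k3 + k4) = 1.277332
p(1.48) ≈ 1.2773

1.2773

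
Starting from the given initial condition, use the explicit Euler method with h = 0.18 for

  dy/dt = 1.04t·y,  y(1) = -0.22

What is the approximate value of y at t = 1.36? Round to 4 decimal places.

Euler: y_{n+1} = y_n + h·f(t_n, y_n).
t=1.000000, y=-0.220000: f=-0.228800 → y ← -0.220000 + 0.18·(-0.228800) = -0.261184
t=1.180000, y=-0.261184: f=-0.320525 → y ← -0.261184 + 0.18·(-0.320525) = -0.318879
y(1.36) ≈ -0.3189

-0.3189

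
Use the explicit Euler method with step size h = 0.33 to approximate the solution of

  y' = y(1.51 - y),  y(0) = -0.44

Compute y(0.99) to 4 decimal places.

Euler: y_{n+1} = y_n + h·f(x_n, y_n).
x=0.000000, y=-0.440000: f=-0.858000 → y ← -0.440000 + 0.33·(-0.858000) = -0.723140
x=0.330000, y=-0.723140: f=-1.614873 → y ← -0.723140 + 0.33·(-1.614873) = -1.256048
x=0.660000, y=-1.256048: f=-3.474289 → y ← -1.256048 + 0.33·(-3.474289) = -2.402563
y(0.99) ≈ -2.4026

-2.4026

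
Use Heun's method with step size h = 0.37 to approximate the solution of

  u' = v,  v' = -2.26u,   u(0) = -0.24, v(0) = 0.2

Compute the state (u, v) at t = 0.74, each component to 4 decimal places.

0.0279, 0.4203

Heun on (u,v): k1 = f(t_n, state_n); k2 = f(t_n + h, state_n + h·k1); state_{n+1} = state_n + (h/2)·(k1 + k2).
0.000000: (-0.240000, 0.200000)
  k1 = (0.200000, 0.542400)
  predictor → (-0.166000, 0.400688)
  k2 = (0.400688, 0.375160)
  → (-0.128873, 0.369749)
0.370000: (-0.128873, 0.369749)
  k1 = (0.369749, 0.291252)
  predictor → (0.007934, 0.477512)
  k2 = (0.477512, -0.017931)
  → (0.027870, 0.420313)
(u(0.74), v(0.74)) ≈ (0.0279, 0.4203)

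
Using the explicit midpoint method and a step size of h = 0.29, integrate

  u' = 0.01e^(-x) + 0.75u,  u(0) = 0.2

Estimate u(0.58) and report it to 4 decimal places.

Midpoint: k1 = f(x_n, u_n); k2 = f(x_n + h/2, u_n + (h/2)·k1); u_{n+1} = u_n + h·k2.
x=0.000000, u=0.200000:
  k1 = f(0.000000, 0.200000) = 0.160000
  k2 = f(0.145000, 0.223200) = 0.176050
  u ← 0.200000 + 0.29·0.176050 = 0.251055
x=0.290000, u=0.251055:
  k1 = f(0.290000, 0.251055) = 0.195774
  k2 = f(0.435000, 0.279442) = 0.216054
  u ← 0.251055 + 0.29·0.216054 = 0.313710
u(0.58) ≈ 0.3137

0.3137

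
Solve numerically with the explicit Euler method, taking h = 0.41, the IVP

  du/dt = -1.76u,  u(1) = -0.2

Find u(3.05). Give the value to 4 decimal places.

-0.0003

Euler: u_{n+1} = u_n + h·f(t_n, u_n).
t=1.000000, u=-0.200000: f=0.352000 → u ← -0.200000 + 0.41·0.352000 = -0.055680
t=1.410000, u=-0.055680: f=0.097997 → u ← -0.055680 + 0.41·0.097997 = -0.015501
t=1.820000, u=-0.015501: f=0.027282 → u ← -0.015501 + 0.41·0.027282 = -0.004316
t=2.230000, u=-0.004316: f=0.007595 → u ← -0.004316 + 0.41·0.007595 = -0.001201
t=2.640000, u=-0.001201: f=0.002115 → u ← -0.001201 + 0.41·0.002115 = -0.000334
u(3.05) ≈ -0.0003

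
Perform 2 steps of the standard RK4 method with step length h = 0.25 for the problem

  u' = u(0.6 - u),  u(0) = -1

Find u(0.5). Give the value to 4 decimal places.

-3.2217

RK4: k1 = f(s_n, u_n); k2 = f(s_n + h/2, u_n + (h/2)·k1); k3 = f(s_n + h/2, u_n + (h/2)·k2); k4 = f(s_n + h, u_n + h·k3); u_{n+1} = u_n + (h/6)·(k1 + 2k2 + 2k3 + k4).
s=0.000000, u=-1.000000:
  k1 = f(0.000000, -1.000000) = -1.600000
  k2 = f(0.125000, -1.200000) = -2.160000
  k3 = f(0.125000, -1.270000) = -2.374900
  k4 = f(0.250000, -1.593725) = -3.496194
  u ← -1.000000 + (0.25/6)·(k1 + 2k2 + 2k3 + k4) = -1.590250
s=0.250000, u=-1.590250:
  k1 = f(0.250000, -1.590250) = -3.483044
  k2 = f(0.375000, -2.025630) = -5.318556
  k3 = f(0.375000, -2.255069) = -6.438379
  k4 = f(0.500000, -3.199845) = -12.158912
  u ← -1.590250 + (0.25/6)·(k1 + 2k2 + 2k3 + k4) = -3.221743
u(0.5) ≈ -3.2217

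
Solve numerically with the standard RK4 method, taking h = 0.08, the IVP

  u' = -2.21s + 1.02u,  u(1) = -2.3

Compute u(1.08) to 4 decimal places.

RK4: k1 = f(s_n, u_n); k2 = f(s_n + h/2, u_n + (h/2)·k1); k3 = f(s_n + h/2, u_n + (h/2)·k2); k4 = f(s_n + h, u_n + h·k3); u_{n+1} = u_n + (h/6)·(k1 + 2k2 + 2k3 + k4).
s=1.000000, u=-2.300000:
  k1 = f(1.000000, -2.300000) = -4.556000
  k2 = f(1.040000, -2.482240) = -4.830285
  k3 = f(1.040000, -2.493211) = -4.841476
  k4 = f(1.080000, -2.687318) = -5.127864
  u ← -2.300000 + (0.08/6)·(k1 + 2k2 + 2k3 + k4) = -2.687032
u(1.08) ≈ -2.6870

-2.6870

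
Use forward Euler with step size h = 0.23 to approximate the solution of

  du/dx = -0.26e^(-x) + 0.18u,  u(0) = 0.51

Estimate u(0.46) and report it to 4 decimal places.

0.4433

Euler: u_{n+1} = u_n + h·f(x_n, u_n).
x=0.000000, u=0.510000: f=-0.168200 → u ← 0.510000 + 0.23·(-0.168200) = 0.471314
x=0.230000, u=0.471314: f=-0.121742 → u ← 0.471314 + 0.23·(-0.121742) = 0.443313
u(0.46) ≈ 0.4433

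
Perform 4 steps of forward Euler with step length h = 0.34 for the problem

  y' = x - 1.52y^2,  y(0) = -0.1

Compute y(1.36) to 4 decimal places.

0.5539

Euler: y_{n+1} = y_n + h·f(x_n, y_n).
x=0.000000, y=-0.100000: f=-0.015200 → y ← -0.100000 + 0.34·(-0.015200) = -0.105168
x=0.340000, y=-0.105168: f=0.323188 → y ← -0.105168 + 0.34·0.323188 = 0.004716
x=0.680000, y=0.004716: f=0.679966 → y ← 0.004716 + 0.34·0.679966 = 0.235905
x=1.020000, y=0.235905: f=0.935411 → y ← 0.235905 + 0.34·0.935411 = 0.553944
y(1.36) ≈ 0.5539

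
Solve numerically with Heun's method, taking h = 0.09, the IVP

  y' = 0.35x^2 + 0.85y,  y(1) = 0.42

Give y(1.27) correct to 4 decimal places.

0.6642

Heun: k1 = f(x_n, y_n); k2 = f(x_n + h, y_n + h·k1); y_{n+1} = y_n + (h/2)·(k1 + k2).
x=1.000000, y=0.420000:
  k1 = f(1.000000, 0.420000) = 0.707000
  k2 = f(1.090000, 0.483630) = 0.826920
  y ← 0.420000 + (0.09/2)·(0.707000 + 0.826920) = 0.489026
x=1.090000, y=0.489026:
  k1 = f(1.090000, 0.489026) = 0.831507
  k2 = f(1.180000, 0.563862) = 0.966623
  y ← 0.489026 + (0.09/2)·(0.831507 + 0.966623) = 0.569942
x=1.180000, y=0.569942:
  k1 = f(1.180000, 0.569942) = 0.971791
  k2 = f(1.270000, 0.657403) = 1.123308
  y ← 0.569942 + (0.09/2)·(0.971791 + 1.123308) = 0.664222
y(1.27) ≈ 0.6642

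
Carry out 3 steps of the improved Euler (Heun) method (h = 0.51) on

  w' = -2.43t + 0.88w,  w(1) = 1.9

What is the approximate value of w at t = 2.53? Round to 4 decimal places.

Heun: k1 = f(t_n, w_n); k2 = f(t_n + h, w_n + h·k1); w_{n+1} = w_n + (h/2)·(k1 + k2).
t=1.000000, w=1.900000:
  k1 = f(1.000000, 1.900000) = -0.758000
  k2 = f(1.510000, 1.513420) = -2.337490
  w ← 1.900000 + (0.51/2)·(-0.758000 + (-2.337490)) = 1.110650
t=1.510000, w=1.110650:
  k1 = f(1.510000, 1.110650) = -2.691928
  k2 = f(2.020000, -0.262233) = -5.139365
  w ← 1.110650 + (0.51/2)·(-2.691928 + (-5.139365)) = -0.886330
t=2.020000, w=-0.886330:
  k1 = f(2.020000, -0.886330) = -5.688570
  k2 = f(2.530000, -3.787501) = -9.480901
  w ← -0.886330 + (0.51/2)·(-5.688570 + (-9.480901)) = -4.754545
w(2.53) ≈ -4.7545

-4.7545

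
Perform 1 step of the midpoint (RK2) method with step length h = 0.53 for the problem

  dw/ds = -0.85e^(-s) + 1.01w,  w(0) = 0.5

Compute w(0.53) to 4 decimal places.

0.3731

Midpoint: k1 = f(s_n, w_n); k2 = f(s_n + h/2, w_n + (h/2)·k1); w_{n+1} = w_n + h·k2.
s=0.000000, w=0.500000:
  k1 = f(0.000000, 0.500000) = -0.345000
  k2 = f(0.265000, 0.408575) = -0.239464
  w ← 0.500000 + 0.53·(-0.239464) = 0.373084
w(0.53) ≈ 0.3731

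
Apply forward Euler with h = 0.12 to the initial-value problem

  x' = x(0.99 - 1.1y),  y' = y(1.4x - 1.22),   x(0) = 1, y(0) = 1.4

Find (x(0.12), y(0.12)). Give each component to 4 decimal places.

0.9340, 1.4302

Euler on (x,y): x_{n+1} = x_n + h·x', y_{n+1} = y_n + h·y'.
0.000000: (1.000000, 1.400000); f=(-0.550000, 0.252000) → (0.934000, 1.430240)
(x(0.12), y(0.12)) ≈ (0.9340, 1.4302)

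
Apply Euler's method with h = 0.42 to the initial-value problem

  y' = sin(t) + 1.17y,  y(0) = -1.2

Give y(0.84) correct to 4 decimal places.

Euler: y_{n+1} = y_n + h·f(t_n, y_n).
t=0.000000, y=-1.200000: f=-1.404000 → y ← -1.200000 + 0.42·(-1.404000) = -1.789680
t=0.420000, y=-1.789680: f=-1.686165 → y ← -1.789680 + 0.42·(-1.686165) = -2.497869
y(0.84) ≈ -2.4979

-2.4979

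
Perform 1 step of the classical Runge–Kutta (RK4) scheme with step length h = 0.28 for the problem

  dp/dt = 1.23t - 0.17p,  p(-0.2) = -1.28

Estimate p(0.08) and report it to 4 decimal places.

-1.2403

RK4: k1 = f(t_n, p_n); k2 = f(t_n + h/2, p_n + (h/2)·k1); k3 = f(t_n + h/2, p_n + (h/2)·k2); k4 = f(t_n + h, p_n + h·k3); p_{n+1} = p_n + (h/6)·(k1 + 2k2 + 2k3 + k4).
t=-0.200000, p=-1.280000:
  k1 = f(-0.200000, -1.280000) = -0.028400
  k2 = f(-0.060000, -1.283976) = 0.144476
  k3 = f(-0.060000, -1.259773) = 0.140361
  k4 = f(0.080000, -1.240699) = 0.309319
  p ← -1.280000 + (0.28/6)·(k1 + 2k2 + 2k3 + k4) = -1.240306
p(0.08) ≈ -1.2403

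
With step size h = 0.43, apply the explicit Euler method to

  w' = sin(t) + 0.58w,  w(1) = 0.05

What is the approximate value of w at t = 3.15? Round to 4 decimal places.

Euler: w_{n+1} = w_n + h·f(t_n, w_n).
t=1.000000, w=0.050000: f=0.870471 → w ← 0.050000 + 0.43·0.870471 = 0.424303
t=1.430000, w=0.424303: f=1.236200 → w ← 0.424303 + 0.43·1.236200 = 0.955869
t=1.860000, w=0.955869: f=1.512875 → w ← 0.955869 + 0.43·1.512875 = 1.606405
t=2.290000, w=1.606405: f=1.684045 → w ← 1.606405 + 0.43·1.684045 = 2.330544
t=2.720000, w=2.330544: f=1.760930 → w ← 2.330544 + 0.43·1.760930 = 3.087744
w(3.15) ≈ 3.0877

3.0877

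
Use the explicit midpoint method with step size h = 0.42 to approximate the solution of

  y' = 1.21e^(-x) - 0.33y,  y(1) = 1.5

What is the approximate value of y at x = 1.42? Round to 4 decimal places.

1.4451

Midpoint: k1 = f(x_n, y_n); k2 = f(x_n + h/2, y_n + (h/2)·k1); y_{n+1} = y_n + h·k2.
x=1.000000, y=1.500000:
  k1 = f(1.000000, 1.500000) = -0.049866
  k2 = f(1.210000, 1.489528) = -0.130726
  y ← 1.500000 + 0.42·(-0.130726) = 1.445095
y(1.42) ≈ 1.4451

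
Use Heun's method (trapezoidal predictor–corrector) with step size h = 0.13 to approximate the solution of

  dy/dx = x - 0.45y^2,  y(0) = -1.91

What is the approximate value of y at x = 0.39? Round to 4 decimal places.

Heun: k1 = f(x_n, y_n); k2 = f(x_n + h, y_n + h·k1); y_{n+1} = y_n + (h/2)·(k1 + k2).
x=0.000000, y=-1.910000:
  k1 = f(0.000000, -1.910000) = -1.641645
  k2 = f(0.130000, -2.123414) = -1.898999
  y ← -1.910000 + (0.13/2)·(-1.641645 + (-1.898999)) = -2.140142
x=0.130000, y=-2.140142:
  k1 = f(0.130000, -2.140142) = -1.931093
  k2 = f(0.260000, -2.391184) = -2.312992
  y ← -2.140142 + (0.13/2)·(-1.931093 + (-2.312992)) = -2.416007
x=0.260000, y=-2.416007:
  k1 = f(0.260000, -2.416007) = -2.366691
  k2 = f(0.390000, -2.723677) = -2.948288
  y ← -2.416007 + (0.13/2)·(-2.366691 + (-2.948288)) = -2.761481
y(0.39) ≈ -2.7615

-2.7615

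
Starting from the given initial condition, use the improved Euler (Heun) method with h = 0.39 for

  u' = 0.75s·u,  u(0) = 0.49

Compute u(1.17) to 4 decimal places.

0.8122

Heun: k1 = f(s_n, u_n); k2 = f(s_n + h, u_n + h·k1); u_{n+1} = u_n + (h/2)·(k1 + k2).
s=0.000000, u=0.490000:
  k1 = f(0.000000, 0.490000) = 0.000000
  k2 = f(0.390000, 0.490000) = 0.143325
  u ← 0.490000 + (0.39/2)·(0.000000 + 0.143325) = 0.517948
s=0.390000, u=0.517948:
  k1 = f(0.390000, 0.517948) = 0.151500
  k2 = f(0.780000, 0.577033) = 0.337565
  u ← 0.517948 + (0.39/2)·(0.151500 + 0.337565) = 0.613316
s=0.780000, u=0.613316:
  k1 = f(0.780000, 0.613316) = 0.358790
  k2 = f(1.170000, 0.753244) = 0.660972
  u ← 0.613316 + (0.39/2)·(0.358790 + 0.660972) = 0.812169
u(1.17) ≈ 0.8122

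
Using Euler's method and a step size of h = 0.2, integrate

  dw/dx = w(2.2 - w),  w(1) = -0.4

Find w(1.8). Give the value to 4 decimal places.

Euler: w_{n+1} = w_n + h·f(x_n, w_n).
x=1.000000, w=-0.400000: f=-1.040000 → w ← -0.400000 + 0.2·(-1.040000) = -0.608000
x=1.200000, w=-0.608000: f=-1.707264 → w ← -0.608000 + 0.2·(-1.707264) = -0.949453
x=1.400000, w=-0.949453: f=-2.990257 → w ← -0.949453 + 0.2·(-2.990257) = -1.547504
x=1.600000, w=-1.547504: f=-5.799278 → w ← -1.547504 + 0.2·(-5.799278) = -2.707360
w(1.8) ≈ -2.7074

-2.7074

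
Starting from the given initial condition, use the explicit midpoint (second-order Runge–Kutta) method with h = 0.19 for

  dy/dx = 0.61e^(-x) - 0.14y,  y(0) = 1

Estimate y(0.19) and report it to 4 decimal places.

Midpoint: k1 = f(x_n, y_n); k2 = f(x_n + h/2, y_n + (h/2)·k1); y_{n+1} = y_n + h·k2.
x=0.000000, y=1.000000:
  k1 = f(0.000000, 1.000000) = 0.470000
  k2 = f(0.095000, 1.044650) = 0.408466
  y ← 1.000000 + 0.19·0.408466 = 1.077609
y(0.19) ≈ 1.0776

1.0776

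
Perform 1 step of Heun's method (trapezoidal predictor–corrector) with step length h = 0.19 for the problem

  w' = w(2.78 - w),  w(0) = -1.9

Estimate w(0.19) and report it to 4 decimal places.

Heun: k1 = f(t_n, w_n); k2 = f(t_n + h, w_n + h·k1); w_{n+1} = w_n + (h/2)·(k1 + k2).
t=0.000000, w=-1.900000:
  k1 = f(0.000000, -1.900000) = -8.892000
  k2 = f(0.190000, -3.589480) = -22.863121
  w ← -1.900000 + (0.19/2)·(-8.892000 + (-22.863121)) = -4.916737
w(0.19) ≈ -4.9167

-4.9167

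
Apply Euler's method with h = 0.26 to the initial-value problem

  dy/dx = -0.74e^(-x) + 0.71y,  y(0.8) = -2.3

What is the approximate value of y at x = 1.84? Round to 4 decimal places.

-4.8669

Euler: y_{n+1} = y_n + h·f(x_n, y_n).
x=0.800000, y=-2.300000: f=-1.965503 → y ← -2.300000 + 0.26·(-1.965503) = -2.811031
x=1.060000, y=-2.811031: f=-2.252209 → y ← -2.811031 + 0.26·(-2.252209) = -3.396605
x=1.320000, y=-3.396605: f=-2.609270 → y ← -3.396605 + 0.26·(-2.609270) = -4.075015
x=1.580000, y=-4.075015: f=-3.045683 → y ← -4.075015 + 0.26·(-3.045683) = -4.866893
y(1.84) ≈ -4.8669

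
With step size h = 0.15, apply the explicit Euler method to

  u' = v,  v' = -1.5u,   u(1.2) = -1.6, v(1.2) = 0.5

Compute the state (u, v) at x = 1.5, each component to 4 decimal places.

Euler on (u,v): u_{n+1} = u_n + h·u', v_{n+1} = v_n + h·v'.
1.200000: (-1.600000, 0.500000); f=(0.500000, 2.400000) → (-1.525000, 0.860000)
1.350000: (-1.525000, 0.860000); f=(0.860000, 2.287500) → (-1.396000, 1.203125)
(u(1.5), v(1.5)) ≈ (-1.3960, 1.2031)

-1.3960, 1.2031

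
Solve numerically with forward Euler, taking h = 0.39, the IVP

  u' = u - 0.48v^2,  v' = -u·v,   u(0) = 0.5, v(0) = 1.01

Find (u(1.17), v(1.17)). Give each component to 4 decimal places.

Euler on (u,v): u_{n+1} = u_n + h·u', v_{n+1} = v_n + h·v'.
0.000000: (0.500000, 1.010000); f=(0.010352, -0.505000) → (0.504037, 0.813050)
0.390000: (0.504037, 0.813050); f=(0.186733, -0.409808) → (0.576863, 0.653225)
0.780000: (0.576863, 0.653225); f=(0.372046, -0.376822) → (0.721961, 0.506265)
(u(1.17), v(1.17)) ≈ (0.7220, 0.5063)

0.7220, 0.5063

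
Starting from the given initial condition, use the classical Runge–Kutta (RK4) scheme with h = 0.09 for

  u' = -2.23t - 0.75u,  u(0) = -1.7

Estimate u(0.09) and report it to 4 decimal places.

-1.5979

RK4: k1 = f(t_n, u_n); k2 = f(t_n + h/2, u_n + (h/2)·k1); k3 = f(t_n + h/2, u_n + (h/2)·k2); k4 = f(t_n + h, u_n + h·k3); u_{n+1} = u_n + (h/6)·(k1 + 2k2 + 2k3 + k4).
t=0.000000, u=-1.700000:
  k1 = f(0.000000, -1.700000) = 1.275000
  k2 = f(0.045000, -1.642625) = 1.131619
  k3 = f(0.045000, -1.649077) = 1.136458
  k4 = f(0.090000, -1.597719) = 0.997589
  u ← -1.700000 + (0.09/6)·(k1 + 2k2 + 2k3 + k4) = -1.597869
u(0.09) ≈ -1.5979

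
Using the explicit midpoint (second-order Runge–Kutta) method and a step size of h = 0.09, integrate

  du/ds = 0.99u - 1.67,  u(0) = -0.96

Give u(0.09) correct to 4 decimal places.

Midpoint: k1 = f(s_n, u_n); k2 = f(s_n + h/2, u_n + (h/2)·k1); u_{n+1} = u_n + h·k2.
s=0.000000, u=-0.960000:
  k1 = f(0.000000, -0.960000) = -2.620400
  k2 = f(0.045000, -1.077918) = -2.737139
  u ← -0.960000 + 0.09·(-2.737139) = -1.206342
u(0.09) ≈ -1.2063

-1.2063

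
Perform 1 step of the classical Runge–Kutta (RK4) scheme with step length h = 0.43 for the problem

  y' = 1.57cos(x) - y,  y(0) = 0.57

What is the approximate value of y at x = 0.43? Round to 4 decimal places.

RK4: k1 = f(x_n, y_n); k2 = f(x_n + h/2, y_n + (h/2)·k1); k3 = f(x_n + h/2, y_n + (h/2)·k2); k4 = f(x_n + h, y_n + h·k3); y_{n+1} = y_n + (h/6)·(k1 + 2k2 + 2k3 + k4).
x=0.000000, y=0.570000:
  k1 = f(0.000000, 0.570000) = 1.000000
  k2 = f(0.215000, 0.785000) = 0.748853
  k3 = f(0.215000, 0.731003) = 0.802850
  k4 = f(0.430000, 0.915225) = 0.511851
  y ← 0.570000 + (0.43/6)·(k1 + 2k2 + 2k3 + k4) = 0.900760
y(0.43) ≈ 0.9008

0.9008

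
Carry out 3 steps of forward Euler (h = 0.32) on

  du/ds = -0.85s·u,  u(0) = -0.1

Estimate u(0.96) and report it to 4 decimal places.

Euler: u_{n+1} = u_n + h·f(s_n, u_n).
s=0.000000, u=-0.100000: f=0.000000 → u ← -0.100000 + 0.32·0.000000 = -0.100000
s=0.320000, u=-0.100000: f=0.027200 → u ← -0.100000 + 0.32·0.027200 = -0.091296
s=0.640000, u=-0.091296: f=0.049665 → u ← -0.091296 + 0.32·0.049665 = -0.075403
u(0.96) ≈ -0.0754

-0.0754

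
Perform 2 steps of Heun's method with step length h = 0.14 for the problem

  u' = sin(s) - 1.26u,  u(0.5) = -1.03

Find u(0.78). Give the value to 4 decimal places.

-0.5834

Heun: k1 = f(s_n, u_n); k2 = f(s_n + h, u_n + h·k1); u_{n+1} = u_n + (h/2)·(k1 + k2).
s=0.500000, u=-1.030000:
  k1 = f(0.500000, -1.030000) = 1.777226
  k2 = f(0.640000, -0.781188) = 1.581493
  u ← -1.030000 + (0.14/2)·(1.777226 + 1.581493) = -0.794890
s=0.640000, u=-0.794890:
  k1 = f(0.640000, -0.794890) = 1.598756
  k2 = f(0.780000, -0.571064) = 1.422820
  u ← -0.794890 + (0.14/2)·(1.598756 + 1.422820) = -0.583379
u(0.78) ≈ -0.5834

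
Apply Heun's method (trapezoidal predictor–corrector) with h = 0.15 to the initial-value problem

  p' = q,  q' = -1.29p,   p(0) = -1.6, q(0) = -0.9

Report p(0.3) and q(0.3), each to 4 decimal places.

Heun on (p,q): k1 = f(t_n, state_n); k2 = f(t_n + h, state_n + h·k1); state_{n+1} = state_n + (h/2)·(k1 + k2).
0.000000: (-1.600000, -0.900000)
  k1 = (-0.900000, 2.064000)
  predictor → (-1.735000, -0.590400)
  k2 = (-0.590400, 2.238150)
  → (-1.711780, -0.577339)
0.150000: (-1.711780, -0.577339)
  k1 = (-0.577339, 2.208196)
  predictor → (-1.798381, -0.246109)
  k2 = (-0.246109, 2.319911)
  → (-1.773539, -0.237731)
(p(0.3), q(0.3)) ≈ (-1.7735, -0.2377)

-1.7735, -0.2377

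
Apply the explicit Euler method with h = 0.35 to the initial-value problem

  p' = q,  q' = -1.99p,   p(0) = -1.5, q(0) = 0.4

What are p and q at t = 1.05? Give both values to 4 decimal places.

-0.0171, 2.9870

Euler on (p,q): p_{n+1} = p_n + h·p', q_{n+1} = q_n + h·q'.
0.000000: (-1.500000, 0.400000); f=(0.400000, 2.985000) → (-1.360000, 1.444750)
0.350000: (-1.360000, 1.444750); f=(1.444750, 2.706400) → (-0.854338, 2.391990)
0.700000: (-0.854338, 2.391990); f=(2.391990, 1.700132) → (-0.017141, 2.987036)
(p(1.05), q(1.05)) ≈ (-0.0171, 2.9870)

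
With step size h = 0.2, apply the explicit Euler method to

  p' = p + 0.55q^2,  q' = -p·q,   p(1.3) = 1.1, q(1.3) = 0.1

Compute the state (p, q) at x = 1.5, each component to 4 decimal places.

Euler on (p,q): p_{n+1} = p_n + h·p', q_{n+1} = q_n + h·q'.
1.300000: (1.100000, 0.100000); f=(1.105500, -0.110000) → (1.321100, 0.078000)
(p(1.5), q(1.5)) ≈ (1.3211, 0.0780)

1.3211, 0.0780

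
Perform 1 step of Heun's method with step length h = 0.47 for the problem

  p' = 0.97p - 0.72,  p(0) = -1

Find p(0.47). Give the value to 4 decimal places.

Heun: k1 = f(x_n, p_n); k2 = f(x_n + h, p_n + h·k1); p_{n+1} = p_n + (h/2)·(k1 + k2).
x=0.000000, p=-1.000000:
  k1 = f(0.000000, -1.000000) = -1.690000
  k2 = f(0.470000, -1.794300) = -2.460471
  p ← -1.000000 + (0.47/2)·(-1.690000 + (-2.460471)) = -1.975361
p(0.47) ≈ -1.9754

-1.9754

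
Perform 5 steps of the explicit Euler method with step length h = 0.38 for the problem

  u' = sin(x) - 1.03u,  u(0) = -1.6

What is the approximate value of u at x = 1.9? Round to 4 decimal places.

Euler: u_{n+1} = u_n + h·f(x_n, u_n).
x=0.000000, u=-1.600000: f=1.648000 → u ← -1.600000 + 0.38·1.648000 = -0.973760
x=0.380000, u=-0.973760: f=1.373893 → u ← -0.973760 + 0.38·1.373893 = -0.451681
x=0.760000, u=-0.451681: f=1.154152 → u ← -0.451681 + 0.38·1.154152 = -0.013103
x=1.140000, u=-0.013103: f=0.922129 → u ← -0.013103 + 0.38·0.922129 = 0.337306
x=1.520000, u=0.337306: f=0.651284 → u ← 0.337306 + 0.38·0.651284 = 0.584795
u(1.9) ≈ 0.5848

0.5848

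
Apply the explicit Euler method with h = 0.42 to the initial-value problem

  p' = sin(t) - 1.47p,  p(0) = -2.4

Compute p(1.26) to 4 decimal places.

Euler: p_{n+1} = p_n + h·f(t_n, p_n).
t=0.000000, p=-2.400000: f=3.528000 → p ← -2.400000 + 0.42·3.528000 = -0.918240
t=0.420000, p=-0.918240: f=1.757573 → p ← -0.918240 + 0.42·1.757573 = -0.180059
t=0.840000, p=-0.180059: f=1.009330 → p ← -0.180059 + 0.42·1.009330 = 0.243859
p(1.26) ≈ 0.2439

0.2439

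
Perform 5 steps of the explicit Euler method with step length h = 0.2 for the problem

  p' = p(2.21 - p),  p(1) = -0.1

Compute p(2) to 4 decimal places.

Euler: p_{n+1} = p_n + h·f(t_n, p_n).
t=1.000000, p=-0.100000: f=-0.231000 → p ← -0.100000 + 0.2·(-0.231000) = -0.146200
t=1.200000, p=-0.146200: f=-0.344476 → p ← -0.146200 + 0.2·(-0.344476) = -0.215095
t=1.400000, p=-0.215095: f=-0.521627 → p ← -0.215095 + 0.2·(-0.521627) = -0.319421
t=1.600000, p=-0.319421: f=-0.807949 → p ← -0.319421 + 0.2·(-0.807949) = -0.481010
t=1.800000, p=-0.481010: f=-1.294404 → p ← -0.481010 + 0.2·(-1.294404) = -0.739891
p(2) ≈ -0.7399

-0.7399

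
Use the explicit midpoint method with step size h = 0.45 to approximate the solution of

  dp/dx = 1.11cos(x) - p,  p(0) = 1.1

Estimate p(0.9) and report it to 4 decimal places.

Midpoint: k1 = f(x_n, p_n); k2 = f(x_n + h/2, p_n + (h/2)·k1); p_{n+1} = p_n + h·k2.
x=0.000000, p=1.100000:
  k1 = f(0.000000, 1.100000) = 0.010000
  k2 = f(0.225000, 1.102250) = -0.020229
  p ← 1.100000 + 0.45·(-0.020229) = 1.090897
x=0.450000, p=1.090897:
  k1 = f(0.450000, 1.090897) = -0.091401
  k2 = f(0.675000, 1.070332) = -0.203747
  p ← 1.090897 + 0.45·(-0.203747) = 0.999211
p(0.9) ≈ 0.9992

0.9992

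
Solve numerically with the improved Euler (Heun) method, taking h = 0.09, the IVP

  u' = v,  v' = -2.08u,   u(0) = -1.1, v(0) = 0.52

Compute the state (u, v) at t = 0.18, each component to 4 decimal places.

-0.9702, 0.9109

Heun on (u,v): k1 = f(t_n, state_n); k2 = f(t_n + h, state_n + h·k1); state_{n+1} = state_n + (h/2)·(k1 + k2).
0.000000: (-1.100000, 0.520000)
  k1 = (0.520000, 2.288000)
  predictor → (-1.053200, 0.725920)
  k2 = (0.725920, 2.190656)
  → (-1.043934, 0.721540)
0.090000: (-1.043934, 0.721540)
  k1 = (0.721540, 2.171382)
  predictor → (-0.978995, 0.916964)
  k2 = (0.916964, 2.036310)
  → (-0.970201, 0.910886)
(u(0.18), v(0.18)) ≈ (-0.9702, 0.9109)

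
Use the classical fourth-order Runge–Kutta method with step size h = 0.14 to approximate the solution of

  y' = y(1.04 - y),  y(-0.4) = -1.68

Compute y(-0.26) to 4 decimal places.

RK4: k1 = f(x_n, y_n); k2 = f(x_n + h/2, y_n + (h/2)·k1); k3 = f(x_n + h/2, y_n + (h/2)·k2); k4 = f(x_n + h, y_n + h·k3); y_{n+1} = y_n + (h/6)·(k1 + 2k2 + 2k3 + k4).
x=-0.400000, y=-1.680000:
  k1 = f(-0.400000, -1.680000) = -4.569600
  k2 = f(-0.330000, -1.999872) = -6.079355
  k3 = f(-0.330000, -2.105555) = -6.623138
  k4 = f(-0.260000, -2.607239) = -9.509226
  y ← -1.680000 + (0.14/6)·(k1 + 2k2 + 2k3 + k4) = -2.601289
y(-0.26) ≈ -2.6013

-2.6013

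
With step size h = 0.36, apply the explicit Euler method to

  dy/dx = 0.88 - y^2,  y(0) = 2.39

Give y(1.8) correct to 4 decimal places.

0.9330

Euler: y_{n+1} = y_n + h·f(x_n, y_n).
x=0.000000, y=2.390000: f=-4.832100 → y ← 2.390000 + 0.36·(-4.832100) = 0.650444
x=0.360000, y=0.650444: f=0.456923 → y ← 0.650444 + 0.36·0.456923 = 0.814936
x=0.720000, y=0.814936: f=0.215879 → y ← 0.814936 + 0.36·0.215879 = 0.892653
x=1.080000, y=0.892653: f=0.083171 → y ← 0.892653 + 0.36·0.083171 = 0.922594
x=1.440000, y=0.922594: f=0.028820 → y ← 0.922594 + 0.36·0.028820 = 0.932969
y(1.8) ≈ 0.9330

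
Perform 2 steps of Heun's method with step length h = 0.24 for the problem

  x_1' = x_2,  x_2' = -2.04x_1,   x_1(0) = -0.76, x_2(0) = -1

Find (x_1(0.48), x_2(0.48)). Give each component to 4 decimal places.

-1.0358, -0.0680

Heun on (x_1,x_2): k1 = f(t_n, state_n); k2 = f(t_n + h, state_n + h·k1); state_{n+1} = state_n + (h/2)·(k1 + k2).
0.000000: (-0.760000, -1.000000)
  k1 = (-1.000000, 1.550400)
  predictor → (-1.000000, -0.627904)
  k2 = (-0.627904, 2.040000)
  → (-0.955348, -0.569152)
0.240000: (-0.955348, -0.569152)
  k1 = (-0.569152, 1.948911)
  predictor → (-1.091945, -0.101413)
  k2 = (-0.101413, 2.227568)
  → (-1.035816, -0.067975)
(x_1(0.48), x_2(0.48)) ≈ (-1.0358, -0.0680)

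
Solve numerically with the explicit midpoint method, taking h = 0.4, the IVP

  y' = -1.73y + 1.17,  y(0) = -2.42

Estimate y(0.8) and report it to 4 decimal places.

Midpoint: k1 = f(t_n, y_n); k2 = f(t_n + h/2, y_n + (h/2)·k1); y_{n+1} = y_n + h·k2.
t=0.000000, y=-2.420000:
  k1 = f(0.000000, -2.420000) = 5.356600
  k2 = f(0.200000, -1.348680) = 3.503216
  y ← -2.420000 + 0.4·3.503216 = -1.018713
t=0.400000, y=-1.018713:
  k1 = f(0.400000, -1.018713) = 2.932374
  k2 = f(0.600000, -0.432239) = 1.917773
  y ← -1.018713 + 0.4·1.917773 = -0.251604
y(0.8) ≈ -0.2516

-0.2516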